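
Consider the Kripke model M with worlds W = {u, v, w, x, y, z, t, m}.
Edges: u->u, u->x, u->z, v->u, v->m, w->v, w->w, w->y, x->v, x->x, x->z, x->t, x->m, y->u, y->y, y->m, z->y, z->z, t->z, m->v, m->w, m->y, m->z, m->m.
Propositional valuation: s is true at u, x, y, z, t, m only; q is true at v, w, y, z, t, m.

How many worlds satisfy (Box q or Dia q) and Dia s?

8

Let φ = (Box q or Dia q) and Dia s. Evaluate φ at each world:
  u (successors {u, x, z}): φ is true.
  v (successors {u, m}): φ is true.
  w (successors {v, w, y}): φ is true.
  x (successors {v, x, z, t, m}): φ is true.
  y (successors {u, y, m}): φ is true.
  z (successors {y, z}): φ is true.
  t (successors {z}): φ is true.
  m (successors {v, w, y, z, m}): φ is true.
For instance, at w:
  At w: Box q or Dia q is true, Dia s is true, so (Box q or Dia q) and Dia s is true.
    At w: Box q is true, Dia q is true, so Box q or Dia q is true.
      At w: Box q requires q at every successor {v, w, y}.
        At v: q is true.
        At w: q is true.
        At y: q is true.
      So Box q is true at w.
      At w: Dia q requires q at some successor in {v, w, y}.
        q holds at v, so Dia q is true at w.
    At w: Dia s requires s at some successor in {v, w, y}.
      s holds at y, so Dia s is true at w.
Satisfying worlds: {u, v, w, x, y, z, t, m}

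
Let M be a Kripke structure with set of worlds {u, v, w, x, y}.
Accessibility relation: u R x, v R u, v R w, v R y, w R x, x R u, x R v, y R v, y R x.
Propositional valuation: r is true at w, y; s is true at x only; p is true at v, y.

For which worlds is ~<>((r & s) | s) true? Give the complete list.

v, x

Let φ = ~<>((r & s) | s). Evaluate φ at each world:
  u (successors {x}): φ is false.
  v (successors {u, w, y}): φ is true.
  w (successors {x}): φ is false.
  x (successors {u, v}): φ is true.
  y (successors {v, x}): φ is false.
For instance, at v:
  At v: <>((r & s) | s) is false, so ~<>((r & s) | s) is true.
    At v: <>((r & s) | s) requires (r & s) | s at some successor in {u, w, y}.
      At u: (r & s) | s is false.
      At w: (r & s) | s is false.
      At y: (r & s) | s is false.
    So <>((r & s) | s) is false at v.
Satisfying worlds: {v, x}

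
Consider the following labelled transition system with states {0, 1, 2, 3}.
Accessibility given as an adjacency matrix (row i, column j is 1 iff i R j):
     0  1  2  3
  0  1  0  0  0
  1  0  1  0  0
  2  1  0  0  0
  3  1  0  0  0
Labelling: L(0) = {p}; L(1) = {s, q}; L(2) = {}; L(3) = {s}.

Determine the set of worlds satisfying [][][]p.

0, 2, 3

Let φ = [][][]p. Evaluate φ at each world:
  0 (successors {0}): φ is true.
  1 (successors {1}): φ is false.
  2 (successors {0}): φ is true.
  3 (successors {0}): φ is true.
For instance, at 1:
  At 1: [][][]p requires [][]p at every successor {1}.
    [][]p fails at 1, so [][][]p is false at 1.
      At 1: [][]p requires []p at every successor {1}.
        []p fails at 1, so [][]p is false at 1.
Satisfying worlds: {0, 2, 3}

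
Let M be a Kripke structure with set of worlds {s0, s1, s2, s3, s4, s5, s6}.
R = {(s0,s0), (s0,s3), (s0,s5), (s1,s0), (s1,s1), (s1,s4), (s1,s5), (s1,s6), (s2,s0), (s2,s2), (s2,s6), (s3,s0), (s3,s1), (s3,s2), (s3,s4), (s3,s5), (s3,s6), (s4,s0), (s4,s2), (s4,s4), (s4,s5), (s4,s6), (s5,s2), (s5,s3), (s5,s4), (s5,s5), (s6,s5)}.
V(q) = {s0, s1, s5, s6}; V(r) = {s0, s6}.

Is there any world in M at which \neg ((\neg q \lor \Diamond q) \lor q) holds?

Let φ = \neg ((\neg q \lor \Diamond q) \lor q). Evaluate φ at each world:
  s0 (successors {s0, s3, s5}): φ is false.
  s1 (successors {s0, s1, s4, s5, s6}): φ is false.
  s2 (successors {s0, s2, s6}): φ is false.
  s3 (successors {s0, s1, s2, s4, s5, s6}): φ is false.
  s4 (successors {s0, s2, s4, s5, s6}): φ is false.
  s5 (successors {s2, s3, s4, s5}): φ is false.
  s6 (successors {s5}): φ is false.
For instance, at s1:
  At s1: (\neg q \lor \Diamond q) \lor q is true, so \neg ((\neg q \lor \Diamond q) \lor q) is false.
    At s1: \neg q \lor \Diamond q is true, q is true, so (\neg q \lor \Diamond q) \lor q is true.
      At s1: \neg q is false, \Diamond q is true, so \neg q \lor \Diamond q is true.

No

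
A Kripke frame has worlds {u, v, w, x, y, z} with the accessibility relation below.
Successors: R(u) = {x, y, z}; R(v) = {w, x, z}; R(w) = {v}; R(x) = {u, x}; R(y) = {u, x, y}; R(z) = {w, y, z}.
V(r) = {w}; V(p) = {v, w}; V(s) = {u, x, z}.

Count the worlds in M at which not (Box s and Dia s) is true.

5

Recall that Box ψ holds at a world iff ψ holds at every accessible world, and Dia ψ holds iff ψ holds at some accessible world.
Let φ = not (Box s and Dia s). Evaluate φ at each world:
  u (successors {x, y, z}): φ is true.
  v (successors {w, x, z}): φ is true.
  w (successors {v}): φ is true.
  x (successors {u, x}): φ is false.
  y (successors {u, x, y}): φ is true.
  z (successors {w, y, z}): φ is true.
For instance, at x:
  At x: Box s and Dia s is true, so not (Box s and Dia s) is false.
    At x: Box s is true, Dia s is true, so Box s and Dia s is true.
      At x: Box s requires s at every successor {u, x}.
        At u: s is true.
        At x: s is true.
      So Box s is true at x.
      At x: Dia s requires s at some successor in {u, x}.
        s holds at u, so Dia s is true at x.
Satisfying worlds: {u, v, w, y, z}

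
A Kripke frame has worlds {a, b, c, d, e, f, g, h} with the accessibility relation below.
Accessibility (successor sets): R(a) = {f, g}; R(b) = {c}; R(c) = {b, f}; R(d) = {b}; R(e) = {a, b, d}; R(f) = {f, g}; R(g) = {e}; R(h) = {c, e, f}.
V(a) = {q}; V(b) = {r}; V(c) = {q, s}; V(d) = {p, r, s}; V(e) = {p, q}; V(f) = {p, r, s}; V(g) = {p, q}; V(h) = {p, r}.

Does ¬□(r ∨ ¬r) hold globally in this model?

Let φ = ¬□(r ∨ ¬r). Evaluate φ at each world:
  a (successors {f, g}): φ is false.
  b (successors {c}): φ is false.
  c (successors {b, f}): φ is false.
  d (successors {b}): φ is false.
  e (successors {a, b, d}): φ is false.
  f (successors {f, g}): φ is false.
  g (successors {e}): φ is false.
  h (successors {c, e, f}): φ is false.
Detail at a (counterexample):
  At a: □(r ∨ ¬r) is true, so ¬□(r ∨ ¬r) is false.
    At a: □(r ∨ ¬r) requires r ∨ ¬r at every successor {f, g}.
      At f: r ∨ ¬r is true.
      At g: r ∨ ¬r is true.
    So □(r ∨ ¬r) is true at a.

No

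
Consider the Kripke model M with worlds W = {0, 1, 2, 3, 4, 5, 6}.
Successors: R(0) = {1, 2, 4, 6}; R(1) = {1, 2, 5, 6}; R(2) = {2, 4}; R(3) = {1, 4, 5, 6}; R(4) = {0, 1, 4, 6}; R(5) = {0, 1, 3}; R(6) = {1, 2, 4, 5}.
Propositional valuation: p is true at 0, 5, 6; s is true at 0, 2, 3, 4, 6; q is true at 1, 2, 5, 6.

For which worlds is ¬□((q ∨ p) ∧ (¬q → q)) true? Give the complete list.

Let φ = ¬□((q ∨ p) ∧ (¬q → q)). Evaluate φ at each world:
  0 (successors {1, 2, 4, 6}): φ is true.
  1 (successors {1, 2, 5, 6}): φ is false.
  2 (successors {2, 4}): φ is true.
  3 (successors {1, 4, 5, 6}): φ is true.
  4 (successors {0, 1, 4, 6}): φ is true.
  5 (successors {0, 1, 3}): φ is true.
  6 (successors {1, 2, 4, 5}): φ is true.
For instance, at 3:
  At 3: □((q ∨ p) ∧ (¬q → q)) is false, so ¬□((q ∨ p) ∧ (¬q → q)) is true.
    At 3: □((q ∨ p) ∧ (¬q → q)) requires (q ∨ p) ∧ (¬q → q) at every successor {1, 4, 5, 6}.
      (q ∨ p) ∧ (¬q → q) fails at 4, so □((q ∨ p) ∧ (¬q → q)) is false at 3.
Satisfying worlds: {0, 2, 3, 4, 5, 6}

0, 2, 3, 4, 5, 6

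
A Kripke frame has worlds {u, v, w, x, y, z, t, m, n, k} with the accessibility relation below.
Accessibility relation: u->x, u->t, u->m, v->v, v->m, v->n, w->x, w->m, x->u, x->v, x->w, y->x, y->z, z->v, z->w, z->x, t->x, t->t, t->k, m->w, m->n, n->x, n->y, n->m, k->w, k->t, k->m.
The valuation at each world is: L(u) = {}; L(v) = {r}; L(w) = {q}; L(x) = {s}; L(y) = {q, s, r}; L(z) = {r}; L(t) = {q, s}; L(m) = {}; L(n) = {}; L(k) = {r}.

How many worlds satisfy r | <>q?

9

Let φ = r | <>q. Evaluate φ at each world:
  u (successors {x, t, m}): φ is true.
  v (successors {v, m, n}): φ is true.
  w (successors {x, m}): φ is false.
  x (successors {u, v, w}): φ is true.
  y (successors {x, z}): φ is true.
  z (successors {v, w, x}): φ is true.
  t (successors {x, t, k}): φ is true.
  m (successors {w, n}): φ is true.
  n (successors {x, y, m}): φ is true.
  k (successors {w, t, m}): φ is true.
For instance, at m:
  At m: r is false, <>q is true, so r | <>q is true.
    At m: <>q requires q at some successor in {w, n}.
      q holds at w, so <>q is true at m.
Satisfying worlds: {u, v, x, y, z, t, m, n, k}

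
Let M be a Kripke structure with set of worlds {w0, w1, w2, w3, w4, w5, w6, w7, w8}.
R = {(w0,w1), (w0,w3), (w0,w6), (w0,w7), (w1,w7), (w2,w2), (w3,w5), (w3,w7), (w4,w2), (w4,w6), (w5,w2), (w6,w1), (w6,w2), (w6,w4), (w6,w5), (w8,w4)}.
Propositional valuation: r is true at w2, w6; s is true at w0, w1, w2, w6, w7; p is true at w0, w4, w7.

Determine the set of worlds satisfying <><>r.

w0, w2, w3, w4, w5, w6, w8

Let φ = <><>r. Evaluate φ at each world:
  w0 (successors {w1, w3, w6, w7}): φ is true.
  w1 (successors {w7}): φ is false.
  w2 (successors {w2}): φ is true.
  w3 (successors {w5, w7}): φ is true.
  w4 (successors {w2, w6}): φ is true.
  w5 (successors {w2}): φ is true.
  w6 (successors {w1, w2, w4, w5}): φ is true.
  w7 (successors ∅): φ is false.
  w8 (successors {w4}): φ is true.
For instance, at w3:
  At w3: <><>r requires <>r at some successor in {w5, w7}.
    <>r holds at w5, so <><>r is true at w3.
      At w5: <>r requires r at some successor in {w2}.
        r holds at w2, so <>r is true at w5.
Satisfying worlds: {w0, w2, w3, w4, w5, w6, w8}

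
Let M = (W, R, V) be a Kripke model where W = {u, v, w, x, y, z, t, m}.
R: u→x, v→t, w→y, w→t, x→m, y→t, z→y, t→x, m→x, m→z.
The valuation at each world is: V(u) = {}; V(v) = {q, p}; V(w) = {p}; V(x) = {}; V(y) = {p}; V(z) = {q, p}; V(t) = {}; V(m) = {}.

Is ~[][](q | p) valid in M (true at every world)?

Yes

Let φ = ~[][](q | p). Evaluate φ at each world:
  u (successors {x}): φ is true.
  v (successors {t}): φ is true.
  w (successors {y, t}): φ is true.
  x (successors {m}): φ is true.
  y (successors {t}): φ is true.
  z (successors {y}): φ is true.
  t (successors {x}): φ is true.
  m (successors {x, z}): φ is true.
For instance, at x:
  At x: [][](q | p) is false, so ~[][](q | p) is true.
    At x: [][](q | p) requires [](q | p) at every successor {m}.
      [](q | p) fails at m, so [][](q | p) is false at x.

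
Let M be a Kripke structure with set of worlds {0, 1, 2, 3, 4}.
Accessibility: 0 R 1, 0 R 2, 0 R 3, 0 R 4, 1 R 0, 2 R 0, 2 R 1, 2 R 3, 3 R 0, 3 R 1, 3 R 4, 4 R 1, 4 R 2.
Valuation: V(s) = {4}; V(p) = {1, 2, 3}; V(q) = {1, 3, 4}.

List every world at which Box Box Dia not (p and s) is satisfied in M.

0, 1, 2, 3, 4

Let φ = Box Box Dia not (p and s). Evaluate φ at each world:
  0 (successors {1, 2, 3, 4}): φ is true.
  1 (successors {0}): φ is true.
  2 (successors {0, 1, 3}): φ is true.
  3 (successors {0, 1, 4}): φ is true.
  4 (successors {1, 2}): φ is true.
For instance, at 2:
  At 2: Box Box Dia not (p and s) requires Box Dia not (p and s) at every successor {0, 1, 3}.
      At 0: Box Dia not (p and s) requires Dia not (p and s) at every successor {1, 2, 3, 4}.
        At 1: Dia not (p and s) is true.
        At 2: Dia not (p and s) is true.
        At 3: Dia not (p and s) is true.
        At 4: Dia not (p and s) is true.
      So Box Dia not (p and s) is true at 0.
      At 1: Box Dia not (p and s) requires Dia not (p and s) at every successor {0}.
        At 0: Dia not (p and s) is true.
      So Box Dia not (p and s) is true at 1.
      At 3: Box Dia not (p and s) requires Dia not (p and s) at every successor {0, 1, 4}.
        At 0: Dia not (p and s) is true.
        At 1: Dia not (p and s) is true.
        At 4: Dia not (p and s) is true.
      So Box Dia not (p and s) is true at 3.
  So Box Box Dia not (p and s) is true at 2.
Satisfying worlds: {0, 1, 2, 3, 4}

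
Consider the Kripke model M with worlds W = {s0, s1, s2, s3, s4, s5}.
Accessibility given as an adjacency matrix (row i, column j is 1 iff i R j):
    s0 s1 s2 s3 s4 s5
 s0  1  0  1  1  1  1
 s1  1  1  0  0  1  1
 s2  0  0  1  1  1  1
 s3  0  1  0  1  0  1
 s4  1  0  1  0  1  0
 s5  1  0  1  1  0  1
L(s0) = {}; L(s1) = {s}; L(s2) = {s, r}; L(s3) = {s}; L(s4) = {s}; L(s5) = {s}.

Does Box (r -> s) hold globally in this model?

Let φ = Box (r -> s). Evaluate φ at each world:
  s0 (successors {s0, s2, s3, s4, s5}): φ is true.
  s1 (successors {s0, s1, s4, s5}): φ is true.
  s2 (successors {s2, s3, s4, s5}): φ is true.
  s3 (successors {s1, s3, s5}): φ is true.
  s4 (successors {s0, s2, s4}): φ is true.
  s5 (successors {s0, s2, s3, s5}): φ is true.
For instance, at s1:
  At s1: Box (r -> s) requires r -> s at every successor {s0, s1, s4, s5}.
    At s0: r -> s is true.
    At s1: r -> s is true.
    At s4: r -> s is true.
    At s5: r -> s is true.
  So Box (r -> s) is true at s1.

Yes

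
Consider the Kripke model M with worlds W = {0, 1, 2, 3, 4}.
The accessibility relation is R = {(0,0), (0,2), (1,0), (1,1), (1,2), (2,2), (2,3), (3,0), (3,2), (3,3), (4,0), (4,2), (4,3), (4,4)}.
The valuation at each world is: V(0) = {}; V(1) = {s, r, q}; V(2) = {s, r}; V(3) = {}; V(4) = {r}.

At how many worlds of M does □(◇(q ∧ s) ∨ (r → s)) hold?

Let φ = □(◇(q ∧ s) ∨ (r → s)). Evaluate φ at each world:
  0 (successors {0, 2}): φ is true.
  1 (successors {0, 1, 2}): φ is true.
  2 (successors {2, 3}): φ is true.
  3 (successors {0, 2, 3}): φ is true.
  4 (successors {0, 2, 3, 4}): φ is false.
For instance, at 4:
  At 4: □(◇(q ∧ s) ∨ (r → s)) requires ◇(q ∧ s) ∨ (r → s) at every successor {0, 2, 3, 4}.
    ◇(q ∧ s) ∨ (r → s) fails at 4, so □(◇(q ∧ s) ∨ (r → s)) is false at 4.
      At 4: ◇(q ∧ s) is false, r → s is false, so ◇(q ∧ s) ∨ (r → s) is false.
Satisfying worlds: {0, 1, 2, 3}

4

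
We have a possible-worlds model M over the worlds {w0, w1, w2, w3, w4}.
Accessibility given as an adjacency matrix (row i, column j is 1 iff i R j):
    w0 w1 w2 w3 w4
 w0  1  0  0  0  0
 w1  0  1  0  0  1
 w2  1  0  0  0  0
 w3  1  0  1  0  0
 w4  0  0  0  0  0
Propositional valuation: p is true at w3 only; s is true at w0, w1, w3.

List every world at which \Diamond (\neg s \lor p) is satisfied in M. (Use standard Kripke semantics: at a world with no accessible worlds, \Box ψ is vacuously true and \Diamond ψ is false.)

Let φ = \Diamond (\neg s \lor p). Evaluate φ at each world:
  w0 (successors {w0}): φ is false.
  w1 (successors {w1, w4}): φ is true.
  w2 (successors {w0}): φ is false.
  w3 (successors {w0, w2}): φ is true.
  w4 (successors ∅): φ is false.
For instance, at w1:
  At w1: \Diamond (\neg s \lor p) requires \neg s \lor p at some successor in {w1, w4}.
    \neg s \lor p holds at w4, so \Diamond (\neg s \lor p) is true at w1.
Satisfying worlds: {w1, w3}

w1, w3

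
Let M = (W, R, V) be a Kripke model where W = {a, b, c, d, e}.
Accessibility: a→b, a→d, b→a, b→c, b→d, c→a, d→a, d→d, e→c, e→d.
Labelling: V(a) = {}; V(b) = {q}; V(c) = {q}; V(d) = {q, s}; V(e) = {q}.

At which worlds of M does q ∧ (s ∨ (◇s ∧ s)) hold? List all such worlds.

Let φ = q ∧ (s ∨ (◇s ∧ s)). Evaluate φ at each world:
  a (successors {b, d}): φ is false.
  b (successors {a, c, d}): φ is false.
  c (successors {a}): φ is false.
  d (successors {a, d}): φ is true.
  e (successors {c, d}): φ is false.
For instance, at d:
  At d: q is true, s ∨ (◇s ∧ s) is true, so q ∧ (s ∨ (◇s ∧ s)) is true.
    At d: s is true, ◇s ∧ s is true, so s ∨ (◇s ∧ s) is true.
      At d: ◇s is true, s is true, so ◇s ∧ s is true.
Satisfying worlds: {d}

d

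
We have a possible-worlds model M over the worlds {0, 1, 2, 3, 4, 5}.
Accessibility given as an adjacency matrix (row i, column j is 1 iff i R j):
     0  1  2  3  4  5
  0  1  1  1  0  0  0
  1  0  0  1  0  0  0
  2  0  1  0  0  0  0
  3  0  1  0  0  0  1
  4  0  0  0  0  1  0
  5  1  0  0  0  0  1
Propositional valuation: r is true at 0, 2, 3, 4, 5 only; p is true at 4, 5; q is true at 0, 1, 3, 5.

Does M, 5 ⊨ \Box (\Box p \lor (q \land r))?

Recall that \Box ψ holds at a world iff ψ holds at every accessible world, and \Diamond ψ holds iff ψ holds at some accessible world.
At 5: \Box (\Box p \lor (q \land r)) requires \Box p \lor (q \land r) at every successor {0, 5}.
    At 0: \Box p is false, q \land r is true, so \Box p \lor (q \land r) is true.
      At 0: \Box p requires p at every successor {0, 1, 2}.
        p fails at 0, so \Box p is false at 0.
    At 5: \Box p is false, q \land r is true, so \Box p \lor (q \land r) is true.
      At 5: \Box p requires p at every successor {0, 5}.
        p fails at 0, so \Box p is false at 5.
So \Box (\Box p \lor (q \land r)) is true at 5.

Yes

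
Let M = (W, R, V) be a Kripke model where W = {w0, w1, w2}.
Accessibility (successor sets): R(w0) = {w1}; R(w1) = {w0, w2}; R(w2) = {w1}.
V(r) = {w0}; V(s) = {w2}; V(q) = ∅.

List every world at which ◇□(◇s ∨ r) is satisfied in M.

w1

Recall that □ψ holds at a world iff ψ holds at every accessible world, and ◇ψ holds iff ψ holds at some accessible world.
Let φ = ◇□(◇s ∨ r). Evaluate φ at each world:
  w0 (successors {w1}): φ is false.
  w1 (successors {w0, w2}): φ is true.
  w2 (successors {w1}): φ is false.
For instance, at w0:
  At w0: ◇□(◇s ∨ r) requires □(◇s ∨ r) at some successor in {w1}.
    At w1: □(◇s ∨ r) is false.
  So ◇□(◇s ∨ r) is false at w0.
Satisfying worlds: {w1}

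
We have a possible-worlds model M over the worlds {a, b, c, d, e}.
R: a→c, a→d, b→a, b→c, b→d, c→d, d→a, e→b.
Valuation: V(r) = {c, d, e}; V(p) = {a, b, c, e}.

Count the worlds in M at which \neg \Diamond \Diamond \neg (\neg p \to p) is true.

Let φ = \neg \Diamond \Diamond \neg (\neg p \to p). Evaluate φ at each world:
  a (successors {c, d}): φ is false.
  b (successors {a, c, d}): φ is false.
  c (successors {d}): φ is true.
  d (successors {a}): φ is false.
  e (successors {b}): φ is false.
For instance, at d:
  At d: \Diamond \Diamond \neg (\neg p \to p) is true, so \neg \Diamond \Diamond \neg (\neg p \to p) is false.
    At d: \Diamond \Diamond \neg (\neg p \to p) requires \Diamond \neg (\neg p \to p) at some successor in {a}.
      \Diamond \neg (\neg p \to p) holds at a, so \Diamond \Diamond \neg (\neg p \to p) is true at d.
Satisfying worlds: {c}

1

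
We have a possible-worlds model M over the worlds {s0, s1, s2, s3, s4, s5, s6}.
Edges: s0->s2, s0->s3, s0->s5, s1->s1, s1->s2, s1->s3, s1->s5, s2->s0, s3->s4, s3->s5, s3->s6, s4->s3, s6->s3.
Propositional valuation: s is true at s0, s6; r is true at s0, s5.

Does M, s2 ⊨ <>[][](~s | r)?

At s2: <>[][](~s | r) requires [][](~s | r) at some successor in {s0}.
  At s0: [][](~s | r) is false.
So <>[][](~s | r) is false at s2.

No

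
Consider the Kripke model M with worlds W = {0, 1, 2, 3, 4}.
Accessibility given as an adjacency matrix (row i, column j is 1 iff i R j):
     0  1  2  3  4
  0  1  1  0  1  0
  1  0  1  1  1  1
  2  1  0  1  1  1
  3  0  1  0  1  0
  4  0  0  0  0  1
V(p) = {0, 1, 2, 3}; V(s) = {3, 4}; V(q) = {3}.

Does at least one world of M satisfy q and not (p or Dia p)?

Let φ = q and not (p or Dia p). Evaluate φ at each world:
  0 (successors {0, 1, 3}): φ is false.
  1 (successors {1, 2, 3, 4}): φ is false.
  2 (successors {0, 2, 3, 4}): φ is false.
  3 (successors {1, 3}): φ is false.
  4 (successors {4}): φ is false.
For instance, at 4:
  At 4: q is false, not (p or Dia p) is true, so q and not (p or Dia p) is false.
    At 4: p or Dia p is false, so not (p or Dia p) is true.
      At 4: p is false, Dia p is false, so p or Dia p is false.

No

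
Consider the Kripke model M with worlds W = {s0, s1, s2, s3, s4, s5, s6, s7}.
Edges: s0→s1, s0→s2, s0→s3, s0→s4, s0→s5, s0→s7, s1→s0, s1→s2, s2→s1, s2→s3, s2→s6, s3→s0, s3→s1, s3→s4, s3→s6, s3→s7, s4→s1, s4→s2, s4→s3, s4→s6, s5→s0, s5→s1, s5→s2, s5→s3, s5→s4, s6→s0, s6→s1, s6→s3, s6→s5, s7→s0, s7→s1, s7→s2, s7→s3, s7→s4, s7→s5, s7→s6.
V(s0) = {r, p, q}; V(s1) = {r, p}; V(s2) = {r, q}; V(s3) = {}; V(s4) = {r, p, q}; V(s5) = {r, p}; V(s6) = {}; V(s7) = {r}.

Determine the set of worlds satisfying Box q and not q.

Let φ = Box q and not q. Evaluate φ at each world:
  s0 (successors {s1, s2, s3, s4, s5, s7}): φ is false.
  s1 (successors {s0, s2}): φ is true.
  s2 (successors {s1, s3, s6}): φ is false.
  s3 (successors {s0, s1, s4, s6, s7}): φ is false.
  s4 (successors {s1, s2, s3, s6}): φ is false.
  s5 (successors {s0, s1, s2, s3, s4}): φ is false.
  s6 (successors {s0, s1, s3, s5}): φ is false.
  s7 (successors {s0, s1, s2, s3, s4, s5, s6}): φ is false.
For instance, at s0:
  At s0: Box q is false, not q is false, so Box q and not q is false.
    At s0: Box q requires q at every successor {s1, s2, s3, s4, s5, s7}.
      q fails at s1, so Box q is false at s0.
Satisfying worlds: {s1}

s1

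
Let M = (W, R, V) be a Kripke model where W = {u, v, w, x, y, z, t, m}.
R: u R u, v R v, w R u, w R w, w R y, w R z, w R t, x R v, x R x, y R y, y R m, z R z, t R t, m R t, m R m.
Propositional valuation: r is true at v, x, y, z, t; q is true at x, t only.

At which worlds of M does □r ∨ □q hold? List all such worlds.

v, x, z, t

Let φ = □r ∨ □q. Evaluate φ at each world:
  u (successors {u}): φ is false.
  v (successors {v}): φ is true.
  w (successors {u, w, y, z, t}): φ is false.
  x (successors {v, x}): φ is true.
  y (successors {y, m}): φ is false.
  z (successors {z}): φ is true.
  t (successors {t}): φ is true.
  m (successors {t, m}): φ is false.
For instance, at m:
  At m: □r is false, □q is false, so □r ∨ □q is false.
    At m: □r requires r at every successor {t, m}.
      r fails at m, so □r is false at m.
    At m: □q requires q at every successor {t, m}.
      q fails at m, so □q is false at m.
Satisfying worlds: {v, x, z, t}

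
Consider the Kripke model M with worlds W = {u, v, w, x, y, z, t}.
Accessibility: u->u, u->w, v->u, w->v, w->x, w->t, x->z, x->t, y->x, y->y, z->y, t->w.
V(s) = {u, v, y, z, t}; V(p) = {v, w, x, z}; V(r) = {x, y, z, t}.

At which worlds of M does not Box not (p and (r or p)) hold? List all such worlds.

Recall that Box ψ holds at a world iff ψ holds at every accessible world, and Dia ψ holds iff ψ holds at some accessible world.
Let φ = not Box not (p and (r or p)). Evaluate φ at each world:
  u (successors {u, w}): φ is true.
  v (successors {u}): φ is false.
  w (successors {v, x, t}): φ is true.
  x (successors {z, t}): φ is true.
  y (successors {x, y}): φ is true.
  z (successors {y}): φ is false.
  t (successors {w}): φ is true.
For instance, at y:
  At y: Box not (p and (r or p)) is false, so not Box not (p and (r or p)) is true.
    At y: Box not (p and (r or p)) requires not (p and (r or p)) at every successor {x, y}.
      not (p and (r or p)) fails at x, so Box not (p and (r or p)) is false at y.
Satisfying worlds: {u, w, x, y, t}

u, w, x, y, t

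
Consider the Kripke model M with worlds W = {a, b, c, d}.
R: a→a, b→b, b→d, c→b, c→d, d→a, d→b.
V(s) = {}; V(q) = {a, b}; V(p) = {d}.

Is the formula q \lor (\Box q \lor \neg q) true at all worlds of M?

Yes

Let φ = q \lor (\Box q \lor \neg q). Evaluate φ at each world:
  a (successors {a}): φ is true.
  b (successors {b, d}): φ is true.
  c (successors {b, d}): φ is true.
  d (successors {a, b}): φ is true.
For instance, at b:
  At b: q is true, \Box q \lor \neg q is false, so q \lor (\Box q \lor \neg q) is true.
    At b: \Box q is false, \neg q is false, so \Box q \lor \neg q is false.
      At b: \Box q requires q at every successor {b, d}.
        q fails at d, so \Box q is false at b.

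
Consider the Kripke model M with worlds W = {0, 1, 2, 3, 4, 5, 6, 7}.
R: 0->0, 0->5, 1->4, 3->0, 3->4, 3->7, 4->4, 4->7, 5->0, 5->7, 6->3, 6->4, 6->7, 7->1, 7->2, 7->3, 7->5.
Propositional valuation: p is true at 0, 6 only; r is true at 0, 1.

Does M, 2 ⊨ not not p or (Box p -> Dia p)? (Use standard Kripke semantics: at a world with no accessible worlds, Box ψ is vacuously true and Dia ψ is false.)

No

Recall that Box ψ holds at a world iff ψ holds at every accessible world, and Dia ψ holds iff ψ holds at some accessible world.
At 2: not not p is false, Box p -> Dia p is false, so not not p or (Box p -> Dia p) is false.
  At 2: Box p is true, Dia p is false, so Box p -> Dia p is false.
    At 2: no accessible worlds, so Box p holds vacuously.
    At 2: no accessible worlds, so Dia p is false.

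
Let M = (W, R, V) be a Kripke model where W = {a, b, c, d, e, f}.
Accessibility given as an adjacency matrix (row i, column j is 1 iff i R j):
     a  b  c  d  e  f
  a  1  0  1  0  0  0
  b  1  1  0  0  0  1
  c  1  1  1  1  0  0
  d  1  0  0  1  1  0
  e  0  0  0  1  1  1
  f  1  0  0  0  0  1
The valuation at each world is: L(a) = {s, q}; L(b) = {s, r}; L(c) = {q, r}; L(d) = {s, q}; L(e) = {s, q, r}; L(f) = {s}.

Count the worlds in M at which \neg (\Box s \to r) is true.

Let φ = \neg (\Box s \to r). Evaluate φ at each world:
  a (successors {a, c}): φ is false.
  b (successors {a, b, f}): φ is false.
  c (successors {a, b, c, d}): φ is false.
  d (successors {a, d, e}): φ is true.
  e (successors {d, e, f}): φ is false.
  f (successors {a, f}): φ is true.
For instance, at c:
  At c: \Box s \to r is true, so \neg (\Box s \to r) is false.
    At c: \Box s is false, r is true, so \Box s \to r is true.
      At c: \Box s requires s at every successor {a, b, c, d}.
        s fails at c, so \Box s is false at c.
Satisfying worlds: {d, f}

2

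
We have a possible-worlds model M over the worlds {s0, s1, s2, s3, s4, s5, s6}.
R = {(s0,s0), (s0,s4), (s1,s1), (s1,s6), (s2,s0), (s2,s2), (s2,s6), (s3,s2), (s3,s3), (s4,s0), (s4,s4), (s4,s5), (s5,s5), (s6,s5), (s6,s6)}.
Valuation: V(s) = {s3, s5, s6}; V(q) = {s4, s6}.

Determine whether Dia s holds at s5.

Recall that Dia ψ holds at a world iff ψ holds at some accessible world.
At s5: Dia s requires s at some successor in {s5}.
  s holds at s5, so Dia s is true at s5.

Yes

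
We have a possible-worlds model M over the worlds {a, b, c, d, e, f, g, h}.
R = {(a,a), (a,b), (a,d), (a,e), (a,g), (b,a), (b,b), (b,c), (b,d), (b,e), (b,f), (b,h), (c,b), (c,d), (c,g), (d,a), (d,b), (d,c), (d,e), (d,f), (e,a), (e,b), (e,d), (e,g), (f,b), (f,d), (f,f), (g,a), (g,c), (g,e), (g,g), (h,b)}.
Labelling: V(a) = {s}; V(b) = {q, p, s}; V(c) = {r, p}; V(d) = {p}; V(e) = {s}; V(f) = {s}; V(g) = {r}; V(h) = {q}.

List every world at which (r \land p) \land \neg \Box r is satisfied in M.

Recall that \Box ψ holds at a world iff ψ holds at every accessible world, and \Diamond ψ holds iff ψ holds at some accessible world.
Let φ = (r \land p) \land \neg \Box r. Evaluate φ at each world:
  a (successors {a, b, d, e, g}): φ is false.
  b (successors {a, b, c, d, e, f, h}): φ is false.
  c (successors {b, d, g}): φ is true.
  d (successors {a, b, c, e, f}): φ is false.
  e (successors {a, b, d, g}): φ is false.
  f (successors {b, d, f}): φ is false.
  g (successors {a, c, e, g}): φ is false.
  h (successors {b}): φ is false.
For instance, at h:
  At h: r \land p is false, \neg \Box r is true, so (r \land p) \land \neg \Box r is false.
    At h: \Box r is false, so \neg \Box r is true.
      At h: \Box r requires r at every successor {b}.
        r fails at b, so \Box r is false at h.
Satisfying worlds: {c}

c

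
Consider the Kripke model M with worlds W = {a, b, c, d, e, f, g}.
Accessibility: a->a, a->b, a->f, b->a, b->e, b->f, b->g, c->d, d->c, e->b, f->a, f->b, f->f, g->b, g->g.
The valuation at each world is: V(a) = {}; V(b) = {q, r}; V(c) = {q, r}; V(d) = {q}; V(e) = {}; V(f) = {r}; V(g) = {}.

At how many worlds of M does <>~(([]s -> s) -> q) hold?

4

Recall that []ψ holds at a world iff ψ holds at every accessible world, and <>ψ holds iff ψ holds at some accessible world.
Let φ = <>~(([]s -> s) -> q). Evaluate φ at each world:
  a (successors {a, b, f}): φ is true.
  b (successors {a, e, f, g}): φ is true.
  c (successors {d}): φ is false.
  d (successors {c}): φ is false.
  e (successors {b}): φ is false.
  f (successors {a, b, f}): φ is true.
  g (successors {b, g}): φ is true.
For instance, at f:
  At f: <>~(([]s -> s) -> q) requires ~(([]s -> s) -> q) at some successor in {a, b, f}.
    ~(([]s -> s) -> q) holds at a, so <>~(([]s -> s) -> q) is true at f.
      At a: ([]s -> s) -> q is false, so ~(([]s -> s) -> q) is true.
Satisfying worlds: {a, b, f, g}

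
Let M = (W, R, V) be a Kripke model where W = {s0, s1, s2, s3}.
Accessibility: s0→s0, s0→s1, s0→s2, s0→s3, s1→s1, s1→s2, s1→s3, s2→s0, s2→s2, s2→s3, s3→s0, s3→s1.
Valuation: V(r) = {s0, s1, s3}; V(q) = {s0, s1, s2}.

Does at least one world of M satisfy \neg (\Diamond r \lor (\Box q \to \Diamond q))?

Let φ = \neg (\Diamond r \lor (\Box q \to \Diamond q)). Evaluate φ at each world:
  s0 (successors {s0, s1, s2, s3}): φ is false.
  s1 (successors {s1, s2, s3}): φ is false.
  s2 (successors {s0, s2, s3}): φ is false.
  s3 (successors {s0, s1}): φ is false.
For instance, at s2:
  At s2: \Diamond r \lor (\Box q \to \Diamond q) is true, so \neg (\Diamond r \lor (\Box q \to \Diamond q)) is false.
    At s2: \Diamond r is true, \Box q \to \Diamond q is true, so \Diamond r \lor (\Box q \to \Diamond q) is true.
      At s2: \Diamond r requires r at some successor in {s0, s2, s3}.
        r holds at s0, so \Diamond r is true at s2.
      At s2: \Box q is false, \Diamond q is true, so \Box q \to \Diamond q is true.

No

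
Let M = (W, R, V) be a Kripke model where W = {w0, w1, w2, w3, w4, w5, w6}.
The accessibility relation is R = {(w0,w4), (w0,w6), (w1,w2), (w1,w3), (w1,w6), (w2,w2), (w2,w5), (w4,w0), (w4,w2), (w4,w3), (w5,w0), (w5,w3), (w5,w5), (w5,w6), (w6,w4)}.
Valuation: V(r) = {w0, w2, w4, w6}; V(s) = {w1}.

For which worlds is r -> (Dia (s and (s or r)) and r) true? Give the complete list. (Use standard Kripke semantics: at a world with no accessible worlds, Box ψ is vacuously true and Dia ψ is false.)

Let φ = r -> (Dia (s and (s or r)) and r). Evaluate φ at each world:
  w0 (successors {w4, w6}): φ is false.
  w1 (successors {w2, w3, w6}): φ is true.
  w2 (successors {w2, w5}): φ is false.
  w3 (successors ∅): φ is true.
  w4 (successors {w0, w2, w3}): φ is false.
  w5 (successors {w0, w3, w5, w6}): φ is true.
  w6 (successors {w4}): φ is false.
For instance, at w6:
  At w6: r is true, Dia (s and (s or r)) and r is false, so r -> (Dia (s and (s or r)) and r) is false.
    At w6: Dia (s and (s or r)) is false, r is true, so Dia (s and (s or r)) and r is false.
      At w6: Dia (s and (s or r)) requires s and (s or r) at some successor in {w4}.
        At w4: s and (s or r) is false.
      So Dia (s and (s or r)) is false at w6.
Satisfying worlds: {w1, w3, w5}

w1, w3, w5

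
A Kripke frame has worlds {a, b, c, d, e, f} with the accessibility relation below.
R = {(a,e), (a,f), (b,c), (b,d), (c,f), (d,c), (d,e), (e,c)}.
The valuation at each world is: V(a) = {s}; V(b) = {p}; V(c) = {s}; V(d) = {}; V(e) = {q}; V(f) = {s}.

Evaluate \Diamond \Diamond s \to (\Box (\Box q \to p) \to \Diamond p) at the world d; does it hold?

No

At d: \Diamond \Diamond s is true, \Box (\Box q \to p) \to \Diamond p is false, so \Diamond \Diamond s \to (\Box (\Box q \to p) \to \Diamond p) is false.
  At d: \Diamond \Diamond s requires \Diamond s at some successor in {c, e}.
    \Diamond s holds at c, so \Diamond \Diamond s is true at d.
      At c: \Diamond s requires s at some successor in {f}.
        s holds at f, so \Diamond s is true at c.
  At d: \Box (\Box q \to p) is true, \Diamond p is false, so \Box (\Box q \to p) \to \Diamond p is false.
    At d: \Box (\Box q \to p) requires \Box q \to p at every successor {c, e}.
      At c: \Box q \to p is true.
      At e: \Box q \to p is true.
    So \Box (\Box q \to p) is true at d.
    At d: \Diamond p requires p at some successor in {c, e}.
      At c: p is false.
      At e: p is false.
    So \Diamond p is false at d.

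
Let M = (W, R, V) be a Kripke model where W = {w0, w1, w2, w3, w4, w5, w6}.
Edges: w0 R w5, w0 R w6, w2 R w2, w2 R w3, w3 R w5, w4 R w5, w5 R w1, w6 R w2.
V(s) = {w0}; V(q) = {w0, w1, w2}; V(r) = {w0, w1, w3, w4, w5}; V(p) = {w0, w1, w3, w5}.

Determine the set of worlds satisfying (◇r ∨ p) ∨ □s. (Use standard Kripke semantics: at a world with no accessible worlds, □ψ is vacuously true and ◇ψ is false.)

w0, w1, w2, w3, w4, w5

Let φ = (◇r ∨ p) ∨ □s. Evaluate φ at each world:
  w0 (successors {w5, w6}): φ is true.
  w1 (successors ∅): φ is true.
  w2 (successors {w2, w3}): φ is true.
  w3 (successors {w5}): φ is true.
  w4 (successors {w5}): φ is true.
  w5 (successors {w1}): φ is true.
  w6 (successors {w2}): φ is false.
For instance, at w3:
  At w3: ◇r ∨ p is true, □s is false, so (◇r ∨ p) ∨ □s is true.
    At w3: ◇r is true, p is true, so ◇r ∨ p is true.
      At w3: ◇r requires r at some successor in {w5}.
        r holds at w5, so ◇r is true at w3.
    At w3: □s requires s at every successor {w5}.
      s fails at w5, so □s is false at w3.
Satisfying worlds: {w0, w1, w2, w3, w4, w5}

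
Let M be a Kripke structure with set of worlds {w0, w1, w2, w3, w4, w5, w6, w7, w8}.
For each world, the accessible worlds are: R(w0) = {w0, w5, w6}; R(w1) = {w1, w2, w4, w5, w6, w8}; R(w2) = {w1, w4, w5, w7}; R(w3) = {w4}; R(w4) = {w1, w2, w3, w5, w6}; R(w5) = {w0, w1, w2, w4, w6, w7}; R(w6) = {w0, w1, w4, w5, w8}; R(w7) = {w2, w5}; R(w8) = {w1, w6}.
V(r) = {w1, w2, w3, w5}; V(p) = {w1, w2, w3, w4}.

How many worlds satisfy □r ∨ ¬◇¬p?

2

Recall that □ψ holds at a world iff ψ holds at every accessible world, and ◇ψ holds iff ψ holds at some accessible world.
Let φ = □r ∨ ¬◇¬p. Evaluate φ at each world:
  w0 (successors {w0, w5, w6}): φ is false.
  w1 (successors {w1, w2, w4, w5, w6, w8}): φ is false.
  w2 (successors {w1, w4, w5, w7}): φ is false.
  w3 (successors {w4}): φ is true.
  w4 (successors {w1, w2, w3, w5, w6}): φ is false.
  w5 (successors {w0, w1, w2, w4, w6, w7}): φ is false.
  w6 (successors {w0, w1, w4, w5, w8}): φ is false.
  w7 (successors {w2, w5}): φ is true.
  w8 (successors {w1, w6}): φ is false.
For instance, at w6:
  At w6: □r is false, ¬◇¬p is false, so □r ∨ ¬◇¬p is false.
    At w6: □r requires r at every successor {w0, w1, w4, w5, w8}.
      r fails at w0, so □r is false at w6.
    At w6: ◇¬p is true, so ¬◇¬p is false.
      At w6: ◇¬p requires ¬p at some successor in {w0, w1, w4, w5, w8}.
        ¬p holds at w0, so ◇¬p is true at w6.
Satisfying worlds: {w3, w7}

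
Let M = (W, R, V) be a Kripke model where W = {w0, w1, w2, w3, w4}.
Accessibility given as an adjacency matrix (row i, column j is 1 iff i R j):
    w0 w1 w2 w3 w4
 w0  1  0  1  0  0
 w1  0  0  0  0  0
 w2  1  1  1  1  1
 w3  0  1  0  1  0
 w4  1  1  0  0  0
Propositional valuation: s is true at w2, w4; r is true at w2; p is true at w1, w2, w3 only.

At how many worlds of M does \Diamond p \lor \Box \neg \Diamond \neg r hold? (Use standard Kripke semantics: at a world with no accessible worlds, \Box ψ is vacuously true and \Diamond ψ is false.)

Let φ = \Diamond p \lor \Box \neg \Diamond \neg r. Evaluate φ at each world:
  w0 (successors {w0, w2}): φ is true.
  w1 (successors ∅): φ is true.
  w2 (successors {w0, w1, w2, w3, w4}): φ is true.
  w3 (successors {w1, w3}): φ is true.
  w4 (successors {w0, w1}): φ is true.
For instance, at w3:
  At w3: \Diamond p is true, \Box \neg \Diamond \neg r is false, so \Diamond p \lor \Box \neg \Diamond \neg r is true.
    At w3: \Diamond p requires p at some successor in {w1, w3}.
      p holds at w1, so \Diamond p is true at w3.
    At w3: \Box \neg \Diamond \neg r requires \neg \Diamond \neg r at every successor {w1, w3}.
      \neg \Diamond \neg r fails at w3, so \Box \neg \Diamond \neg r is false at w3.
Satisfying worlds: {w0, w1, w2, w3, w4}

5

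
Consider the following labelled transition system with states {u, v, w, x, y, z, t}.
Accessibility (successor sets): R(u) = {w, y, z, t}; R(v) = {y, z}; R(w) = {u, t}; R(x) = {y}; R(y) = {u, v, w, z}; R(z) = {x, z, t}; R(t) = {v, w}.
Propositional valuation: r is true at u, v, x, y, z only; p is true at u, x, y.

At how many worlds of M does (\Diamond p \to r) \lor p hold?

6

Let φ = (\Diamond p \to r) \lor p. Evaluate φ at each world:
  u (successors {w, y, z, t}): φ is true.
  v (successors {y, z}): φ is true.
  w (successors {u, t}): φ is false.
  x (successors {y}): φ is true.
  y (successors {u, v, w, z}): φ is true.
  z (successors {x, z, t}): φ is true.
  t (successors {v, w}): φ is true.
For instance, at x:
  At x: \Diamond p \to r is true, p is true, so (\Diamond p \to r) \lor p is true.
    At x: \Diamond p is true, r is true, so \Diamond p \to r is true.
      At x: \Diamond p requires p at some successor in {y}.
        p holds at y, so \Diamond p is true at x.
Satisfying worlds: {u, v, x, y, z, t}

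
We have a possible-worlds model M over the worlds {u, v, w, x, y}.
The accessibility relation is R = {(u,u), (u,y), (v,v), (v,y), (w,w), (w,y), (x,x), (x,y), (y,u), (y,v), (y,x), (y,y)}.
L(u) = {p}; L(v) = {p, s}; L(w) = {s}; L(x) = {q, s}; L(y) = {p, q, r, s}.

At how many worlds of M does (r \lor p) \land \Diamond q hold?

3

Recall that \Diamond ψ holds at a world iff ψ holds at some accessible world.
Let φ = (r \lor p) \land \Diamond q. Evaluate φ at each world:
  u (successors {u, y}): φ is true.
  v (successors {v, y}): φ is true.
  w (successors {w, y}): φ is false.
  x (successors {x, y}): φ is false.
  y (successors {u, v, x, y}): φ is true.
For instance, at x:
  At x: r \lor p is false, \Diamond q is true, so (r \lor p) \land \Diamond q is false.
    At x: \Diamond q requires q at some successor in {x, y}.
      q holds at x, so \Diamond q is true at x.
Satisfying worlds: {u, v, y}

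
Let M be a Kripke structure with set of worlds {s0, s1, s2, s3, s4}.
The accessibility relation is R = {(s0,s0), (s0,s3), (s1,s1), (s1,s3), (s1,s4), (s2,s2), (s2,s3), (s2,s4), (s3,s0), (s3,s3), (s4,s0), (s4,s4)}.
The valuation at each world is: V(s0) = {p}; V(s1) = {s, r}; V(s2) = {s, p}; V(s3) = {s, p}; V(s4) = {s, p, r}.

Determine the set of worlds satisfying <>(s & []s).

s1, s2

Let φ = <>(s & []s). Evaluate φ at each world:
  s0 (successors {s0, s3}): φ is false.
  s1 (successors {s1, s3, s4}): φ is true.
  s2 (successors {s2, s3, s4}): φ is true.
  s3 (successors {s0, s3}): φ is false.
  s4 (successors {s0, s4}): φ is false.
For instance, at s1:
  At s1: <>(s & []s) requires s & []s at some successor in {s1, s3, s4}.
    s & []s holds at s1, so <>(s & []s) is true at s1.
      At s1: s is true, []s is true, so s & []s is true.
Satisfying worlds: {s1, s2}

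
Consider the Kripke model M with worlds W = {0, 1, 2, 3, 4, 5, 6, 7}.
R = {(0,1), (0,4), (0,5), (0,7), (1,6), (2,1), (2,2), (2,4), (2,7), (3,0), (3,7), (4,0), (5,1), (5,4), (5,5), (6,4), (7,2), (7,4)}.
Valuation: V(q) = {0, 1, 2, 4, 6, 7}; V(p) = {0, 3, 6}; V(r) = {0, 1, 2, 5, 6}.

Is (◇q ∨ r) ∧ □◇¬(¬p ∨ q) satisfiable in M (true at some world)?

Let φ = (◇q ∨ r) ∧ □◇¬(¬p ∨ q). Evaluate φ at each world:
  0 (successors {1, 4, 5, 7}): φ is false.
  1 (successors {6}): φ is false.
  2 (successors {1, 2, 4, 7}): φ is false.
  3 (successors {0, 7}): φ is false.
  4 (successors {0}): φ is false.
  5 (successors {1, 4, 5}): φ is false.
  6 (successors {4}): φ is false.
  7 (successors {2, 4}): φ is false.
For instance, at 5:
  At 5: ◇q ∨ r is true, □◇¬(¬p ∨ q) is false, so (◇q ∨ r) ∧ □◇¬(¬p ∨ q) is false.
    At 5: ◇q is true, r is true, so ◇q ∨ r is true.
      At 5: ◇q requires q at some successor in {1, 4, 5}.
        q holds at 1, so ◇q is true at 5.
    At 5: □◇¬(¬p ∨ q) requires ◇¬(¬p ∨ q) at every successor {1, 4, 5}.
      ◇¬(¬p ∨ q) fails at 1, so □◇¬(¬p ∨ q) is false at 5.

No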